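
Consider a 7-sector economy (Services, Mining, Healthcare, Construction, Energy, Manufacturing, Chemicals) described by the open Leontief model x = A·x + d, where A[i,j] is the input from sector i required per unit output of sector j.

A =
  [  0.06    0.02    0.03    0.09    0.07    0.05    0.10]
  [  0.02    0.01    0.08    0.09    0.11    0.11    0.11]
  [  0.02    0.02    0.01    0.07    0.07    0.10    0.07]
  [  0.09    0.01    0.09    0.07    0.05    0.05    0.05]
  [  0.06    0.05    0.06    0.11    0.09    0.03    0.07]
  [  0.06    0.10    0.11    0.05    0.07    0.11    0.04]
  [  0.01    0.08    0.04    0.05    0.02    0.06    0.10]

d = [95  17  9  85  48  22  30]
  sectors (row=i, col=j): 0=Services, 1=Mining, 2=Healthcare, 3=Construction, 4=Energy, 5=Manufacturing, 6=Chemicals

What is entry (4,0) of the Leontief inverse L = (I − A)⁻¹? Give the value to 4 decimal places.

Form M = I − A:
  [  0.94   -0.02   -0.03   -0.09   -0.07   -0.05   -0.10]
  [ -0.02    0.99   -0.08   -0.09   -0.11   -0.11   -0.11]
  [ -0.02   -0.02    0.99   -0.07   -0.07   -0.10   -0.07]
  [ -0.09   -0.01   -0.09    0.93   -0.05   -0.05   -0.05]
  [ -0.06   -0.05   -0.06   -0.11    0.91   -0.03   -0.07]
  [ -0.06   -0.10   -0.11   -0.05   -0.07    0.89   -0.04]
  [ -0.01   -0.08   -0.04   -0.05   -0.02   -0.06    0.90]
Leontief inverse L = M⁻¹:
  [  1.0957    0.0535    0.0749    0.1442    0.1155    0.0991    0.1555]
  [  0.0645    1.0565    0.1387    0.1579    0.1695    0.1763    0.1769]
  [  0.0525    0.0533    1.0543    0.1169    0.1118    0.1462    0.1160]
  [  0.1248    0.0398    0.1302    1.1233    0.0961    0.0999    0.1032]
  [  0.1006    0.0831    0.1097    0.1731    1.1441    0.0854    0.1323]
  [  0.1042    0.1426    0.1705    0.1229    0.1388    1.1854    0.1126]
  [  0.0363    0.1104    0.0811    0.0953    0.0613    0.1097    1.1499]
Total output x = L · d:
  x_0 = 1.0957·95 + 0.0535·17 + 0.0749·9 + 0.1442·85 + 0.1155·48 + 0.0991·22 + 0.1555·30 = 130.3221
  x_1 = 0.0645·95 + 1.0565·17 + 0.1387·9 + 0.1579·85 + 0.1695·48 + 0.1763·22 + 0.1769·30 = 56.0799
  x_2 = 0.0525·95 + 0.0533·17 + 1.0543·9 + 0.1169·85 + 0.1118·48 + 0.1462·22 + 0.1160·30 = 37.3806
  x_3 = 0.1248·95 + 0.0398·17 + 0.1302·9 + 1.1233·85 + 0.0961·48 + 0.0999·22 + 0.1032·30 = 119.0829
  x_4 = 0.1006·95 + 0.0831·17 + 0.1097·9 + 0.1731·85 + 1.1441·48 + 0.0854·22 + 0.1323·30 = 87.4273
  x_5 = 0.1042·95 + 0.1426·17 + 0.1705·9 + 0.1229·85 + 0.1388·48 + 1.1854·22 + 0.1126·30 = 60.4200
  x_6 = 0.0363·95 + 0.1104·17 + 0.0811·9 + 0.0953·85 + 0.0613·48 + 0.1097·22 + 1.1499·30 = 54.0141

L[4,0] = 0.1006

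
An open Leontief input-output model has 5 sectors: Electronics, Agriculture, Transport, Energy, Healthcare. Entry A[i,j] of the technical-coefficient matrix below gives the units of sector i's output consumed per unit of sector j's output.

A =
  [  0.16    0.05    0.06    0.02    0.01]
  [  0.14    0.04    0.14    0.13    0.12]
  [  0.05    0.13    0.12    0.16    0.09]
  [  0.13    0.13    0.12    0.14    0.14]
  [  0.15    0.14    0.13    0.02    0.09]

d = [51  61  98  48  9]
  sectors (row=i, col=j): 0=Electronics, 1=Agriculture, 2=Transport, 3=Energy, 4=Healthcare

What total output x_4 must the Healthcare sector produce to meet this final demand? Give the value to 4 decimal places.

Form M = I − A:
  [  0.84   -0.05   -0.06   -0.02   -0.01]
  [ -0.14    0.96   -0.14   -0.13   -0.12]
  [ -0.05   -0.13    0.88   -0.16   -0.09]
  [ -0.13   -0.13   -0.12    0.86   -0.14]
  [ -0.15   -0.14   -0.13   -0.02    0.91]
Leontief inverse L = M⁻¹:
  [  1.2319    0.0956    0.1152    0.0656    0.0476]
  [  0.2843    1.1566    0.2679    0.2364    0.2185]
  [  0.1957    0.2480    1.2573    0.2807    0.2024]
  [  0.3023    0.2621    0.2734    1.2663    0.2597]
  [  0.2814    0.2349    0.2458    0.1151    1.1750]
Total output x = L · d:
  x_0 = 1.2319·51 + 0.0956·61 + 0.1152·98 + 0.0656·48 + 0.0476·9 = 83.5281
  x_1 = 0.2843·51 + 1.1566·61 + 0.2679·98 + 0.2364·48 + 0.2185·9 = 124.6223
  x_2 = 0.1957·51 + 0.2480·61 + 1.2573·98 + 0.2807·48 + 0.2024·9 = 163.6218
  x_3 = 0.3023·51 + 0.2621·61 + 0.2734·98 + 1.2663·48 + 0.2597·9 = 121.3212
  x_4 = 0.2814·51 + 0.2349·61 + 0.2458·98 + 0.1151·48 + 1.1750·9 = 68.8721

68.8721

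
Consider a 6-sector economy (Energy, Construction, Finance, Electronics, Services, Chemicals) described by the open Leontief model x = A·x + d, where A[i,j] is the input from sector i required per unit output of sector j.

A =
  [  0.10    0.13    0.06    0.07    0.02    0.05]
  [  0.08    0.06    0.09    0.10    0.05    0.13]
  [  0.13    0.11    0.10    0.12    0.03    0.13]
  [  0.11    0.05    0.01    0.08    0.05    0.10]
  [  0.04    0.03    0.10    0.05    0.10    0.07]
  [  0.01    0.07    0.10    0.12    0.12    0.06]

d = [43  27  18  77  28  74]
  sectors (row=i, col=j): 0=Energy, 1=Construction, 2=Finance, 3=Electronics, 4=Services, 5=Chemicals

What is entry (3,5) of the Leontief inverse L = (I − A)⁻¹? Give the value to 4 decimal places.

Form M = I − A:
  [  0.90   -0.13   -0.06   -0.07   -0.02   -0.05]
  [ -0.08    0.94   -0.09   -0.10   -0.05   -0.13]
  [ -0.13   -0.11    0.90   -0.12   -0.03   -0.13]
  [ -0.11   -0.05   -0.01    0.92   -0.05   -0.10]
  [ -0.04   -0.03   -0.10   -0.05    0.90   -0.07]
  [ -0.01   -0.07   -0.10   -0.12   -0.12    0.94]
Leontief inverse L = M⁻¹:
  [  1.1679    0.1948    0.1203    0.1457    0.0657    0.1261]
  [  0.1548    1.1340    0.1622    0.1904    0.1112    0.2160]
  [  0.2246    0.2029    1.1863    0.2301    0.1001    0.2360]
  [  0.1646    0.1062    0.0630    1.1455    0.0968    0.1612]
  [  0.0975    0.0852    0.1591    0.1177    1.1481    0.1370]
  [  0.0813    0.1325    0.1679    0.2015    0.1786    1.1444]
Total output x = L · d:
  x_0 = 1.1679·43 + 0.1948·27 + 0.1203·18 + 0.1457·77 + 0.0657·28 + 0.1261·74 = 80.0408
  x_1 = 0.1548·43 + 1.1340·27 + 0.1622·18 + 0.1904·77 + 0.1112·28 + 0.2160·74 = 73.9597
  x_2 = 0.2246·43 + 0.2029·27 + 1.1863·18 + 0.2301·77 + 0.1001·28 + 0.2360·74 = 74.4688
  x_3 = 0.1646·43 + 0.1062·27 + 0.0630·18 + 1.1455·77 + 0.0968·28 + 0.1612·74 = 113.9263
  x_4 = 0.0975·43 + 0.0852·27 + 0.1591·18 + 0.1177·77 + 1.1481·28 + 0.1370·74 = 60.7050
  x_5 = 0.0813·43 + 0.1325·27 + 0.1679·18 + 0.2015·77 + 0.1786·28 + 1.1444·74 = 115.2981

L[3,5] = 0.1612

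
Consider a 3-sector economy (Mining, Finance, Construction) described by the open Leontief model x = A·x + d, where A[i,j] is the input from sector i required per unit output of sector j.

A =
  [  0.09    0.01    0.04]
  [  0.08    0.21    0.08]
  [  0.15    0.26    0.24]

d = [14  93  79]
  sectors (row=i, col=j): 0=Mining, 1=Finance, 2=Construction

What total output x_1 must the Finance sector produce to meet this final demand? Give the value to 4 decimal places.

135.8263

Form M = I − A:
  [  0.91   -0.01   -0.04]
  [ -0.08    0.79   -0.08]
  [ -0.15   -0.26    0.76]
Leontief inverse L = M⁻¹:
  [  1.1122    0.0345    0.0622]
  [  0.1397    1.3156    0.1458]
  [  0.2673    0.4569    1.3780]
Total output x = L · d:
  x_0 = 1.1122·14 + 0.0345·93 + 0.0622·79 = 23.6944
  x_1 = 0.1397·14 + 1.3156·93 + 0.1458·79 = 135.8263
  x_2 = 0.2673·14 + 0.4569·93 + 1.3780·79 = 155.0908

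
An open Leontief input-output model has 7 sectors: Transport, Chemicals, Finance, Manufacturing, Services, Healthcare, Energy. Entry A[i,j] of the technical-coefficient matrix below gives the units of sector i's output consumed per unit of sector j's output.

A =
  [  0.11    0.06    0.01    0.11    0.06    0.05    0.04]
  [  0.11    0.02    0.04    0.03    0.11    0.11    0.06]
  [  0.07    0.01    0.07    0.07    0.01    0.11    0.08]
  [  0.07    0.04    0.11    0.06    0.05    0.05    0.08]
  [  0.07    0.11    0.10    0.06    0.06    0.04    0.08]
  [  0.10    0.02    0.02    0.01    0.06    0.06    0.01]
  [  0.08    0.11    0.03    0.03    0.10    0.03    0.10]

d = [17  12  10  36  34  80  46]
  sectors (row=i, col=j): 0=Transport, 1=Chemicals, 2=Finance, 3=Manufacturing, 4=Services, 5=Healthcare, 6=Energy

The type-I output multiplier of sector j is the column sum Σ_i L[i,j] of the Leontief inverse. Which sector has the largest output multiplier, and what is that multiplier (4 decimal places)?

Form M = I − A:
  [  0.89   -0.06   -0.01   -0.11   -0.06   -0.05   -0.04]
  [ -0.11    0.98   -0.04   -0.03   -0.11   -0.11   -0.06]
  [ -0.07   -0.01    0.93   -0.07   -0.01   -0.11   -0.08]
  [ -0.07   -0.04   -0.11    0.94   -0.05   -0.05   -0.08]
  [ -0.07   -0.11   -0.10   -0.06    0.94   -0.04   -0.08]
  [ -0.10   -0.02   -0.02   -0.01   -0.06    0.94   -0.01]
  [ -0.08   -0.11   -0.03   -0.03   -0.10   -0.03    0.90]
Leontief inverse L = M⁻¹:
  [  1.1806    0.1037    0.0527    0.1564    0.1120    0.0970    0.0890]
  [  0.1854    1.0698    0.0818    0.0776    0.1639    0.1592    0.1101]
  [  0.1339    0.0470    1.1047    0.1085    0.0545    0.1539    0.1235]
  [  0.1408    0.0837    0.1532    1.1061    0.1000    0.1026    0.1338]
  [  0.1525    0.1592    0.1490    0.1112    1.1213    0.1023    0.1413]
  [  0.1453    0.0476    0.0428    0.0403    0.0909    1.0893    0.0372]
  [  0.1586    0.1636    0.0746    0.0776    0.1628    0.0843    1.1580]
Total output x = L · d:
  x_0 = 1.1806·17 + 0.1037·12 + 0.0527·10 + 0.1564·36 + 0.1120·34 + 0.0970·80 + 0.0890·46 = 43.1381
  x_1 = 0.1854·17 + 1.0698·12 + 0.0818·10 + 0.0776·36 + 0.1639·34 + 0.1592·80 + 0.1101·46 = 42.9746
  x_2 = 0.1339·17 + 0.0470·12 + 1.1047·10 + 0.1085·36 + 0.0545·34 + 0.1539·80 + 0.1235·46 = 37.6436
  x_3 = 0.1408·17 + 0.0837·12 + 0.1532·10 + 1.1061·36 + 0.1000·34 + 0.1026·80 + 0.1338·46 = 62.5134
  x_4 = 0.1525·17 + 0.1592·12 + 0.1490·10 + 0.1112·36 + 1.1213·34 + 0.1023·80 + 0.1413·46 = 62.8046
  x_5 = 0.1453·17 + 0.0476·12 + 0.0428·10 + 0.0403·36 + 0.0909·34 + 1.0893·80 + 0.0372·46 = 96.8692
  x_6 = 0.1586·17 + 0.1636·12 + 0.0746·10 + 0.0776·36 + 0.1628·34 + 0.0843·80 + 1.1580·46 = 73.7439
Output multipliers (column sums of L):
  Transport: 2.0971
  Chemicals: 1.6746
  Finance: 1.6587
  Manufacturing: 1.6777
  Services: 1.8054
  Healthcare: 1.7887
  Energy: 1.7929

Transport (2.0971)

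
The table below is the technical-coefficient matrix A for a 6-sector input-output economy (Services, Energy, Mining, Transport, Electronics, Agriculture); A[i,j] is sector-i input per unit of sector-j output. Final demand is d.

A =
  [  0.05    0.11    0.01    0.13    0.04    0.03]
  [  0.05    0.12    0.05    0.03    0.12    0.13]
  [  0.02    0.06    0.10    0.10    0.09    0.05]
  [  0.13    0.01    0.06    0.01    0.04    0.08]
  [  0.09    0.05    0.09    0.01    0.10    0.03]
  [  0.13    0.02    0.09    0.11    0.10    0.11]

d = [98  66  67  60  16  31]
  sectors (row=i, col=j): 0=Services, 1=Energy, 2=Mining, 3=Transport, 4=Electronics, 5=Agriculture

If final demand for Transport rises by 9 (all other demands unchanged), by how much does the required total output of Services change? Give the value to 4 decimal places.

Form M = I − A:
  [  0.95   -0.11   -0.01   -0.13   -0.04   -0.03]
  [ -0.05    0.88   -0.05   -0.03   -0.12   -0.13]
  [ -0.02   -0.06    0.90   -0.10   -0.09   -0.05]
  [ -0.13   -0.01   -0.06    0.99   -0.04   -0.08]
  [ -0.09   -0.05   -0.09   -0.01    0.90   -0.03]
  [ -0.13   -0.02   -0.09   -0.11   -0.10    0.89]
Leontief inverse L = M⁻¹:
  [  1.1034    0.1500    0.0485    0.1641    0.0900    0.0796]
  [  0.1219    1.1760    0.1121    0.0868    0.1991    0.1967]
  [  0.0768    0.1005    1.1519    0.1421    0.1494    0.0998]
  [  0.1730    0.0475    0.0950    1.0576    0.0834    0.1160]
  [  0.1337    0.0934    0.1324    0.0531    1.1528    0.0692]
  [  0.2081    0.0749    0.1527    0.1770    0.1726    1.1718]
Total output x = L · d:
  x_0 = 1.1034·98 + 0.1500·66 + 0.0485·67 + 0.1641·60 + 0.0900·16 + 0.0796·31 = 135.0416
  x_1 = 0.1219·98 + 1.1760·66 + 0.1121·67 + 0.0868·60 + 0.1991·16 + 0.1967·31 = 111.5674
  x_2 = 0.0768·98 + 0.1005·66 + 1.1519·67 + 0.1421·60 + 0.1494·16 + 0.0998·31 = 105.3492
  x_3 = 0.1730·98 + 0.0475·66 + 0.0950·67 + 1.0576·60 + 0.0834·16 + 0.1160·31 = 94.8386
  x_4 = 0.1337·98 + 0.0934·66 + 0.1324·67 + 0.0531·60 + 1.1528·16 + 0.0692·31 = 51.9112
  x_5 = 0.2081·98 + 0.0749·66 + 0.1527·67 + 0.1770·60 + 0.1726·16 + 1.1718·31 = 85.2714
Δx_0 = L[0,3] · Δd_3 = 0.1641 · 9 = 1.4769

1.4769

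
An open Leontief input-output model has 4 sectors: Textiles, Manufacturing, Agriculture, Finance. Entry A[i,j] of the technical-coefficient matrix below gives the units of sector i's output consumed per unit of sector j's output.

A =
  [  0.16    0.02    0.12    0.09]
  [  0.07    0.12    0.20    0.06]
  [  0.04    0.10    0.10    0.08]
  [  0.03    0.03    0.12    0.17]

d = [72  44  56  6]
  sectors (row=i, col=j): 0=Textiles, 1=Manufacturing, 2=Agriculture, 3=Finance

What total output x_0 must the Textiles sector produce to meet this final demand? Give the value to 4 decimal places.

Form M = I − A:
  [  0.84   -0.02   -0.12   -0.09]
  [ -0.07    0.88   -0.20   -0.06]
  [ -0.04   -0.10    0.90   -0.08]
  [ -0.03   -0.03   -0.12    0.83]
Leontief inverse L = M⁻¹:
  [  1.2098    0.0548    0.1940    0.1538]
  [  0.1166    1.1767    0.2938    0.1260]
  [  0.0719    0.1389    1.1690    0.1305]
  [  0.0583    0.0646    0.1866    1.2338]
Total output x = L · d:
  x_0 = 1.2098·72 + 0.0548·44 + 0.1940·56 + 0.1538·6 = 101.3006
  x_1 = 0.1166·72 + 1.1767·44 + 0.2938·56 + 0.1260·6 = 77.3771
  x_2 = 0.0719·72 + 0.1389·44 + 1.1690·56 + 0.1305·6 = 77.5350
  x_3 = 0.0583·72 + 0.0646·44 + 0.1866·56 + 1.2338·6 = 24.8970

101.3006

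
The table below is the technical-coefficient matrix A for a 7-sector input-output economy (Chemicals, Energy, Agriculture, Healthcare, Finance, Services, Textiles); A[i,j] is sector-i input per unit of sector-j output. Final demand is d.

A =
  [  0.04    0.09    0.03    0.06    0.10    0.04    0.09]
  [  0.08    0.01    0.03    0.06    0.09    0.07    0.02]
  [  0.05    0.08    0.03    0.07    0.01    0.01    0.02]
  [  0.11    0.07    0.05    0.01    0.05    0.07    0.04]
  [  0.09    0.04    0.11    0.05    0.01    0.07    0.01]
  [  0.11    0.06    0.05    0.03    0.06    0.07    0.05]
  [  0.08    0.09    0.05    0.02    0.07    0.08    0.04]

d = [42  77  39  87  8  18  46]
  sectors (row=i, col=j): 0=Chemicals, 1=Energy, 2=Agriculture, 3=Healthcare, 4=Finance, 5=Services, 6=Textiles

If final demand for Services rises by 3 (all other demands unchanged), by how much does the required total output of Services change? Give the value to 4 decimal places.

Form M = I − A:
  [  0.96   -0.09   -0.03   -0.06   -0.10   -0.04   -0.09]
  [ -0.08    0.99   -0.03   -0.06   -0.09   -0.07   -0.02]
  [ -0.05   -0.08    0.97   -0.07   -0.01   -0.01   -0.02]
  [ -0.11   -0.07   -0.05    0.99   -0.05   -0.07   -0.04]
  [ -0.09   -0.04   -0.11   -0.05    0.99   -0.07   -0.01]
  [ -0.11   -0.06   -0.05   -0.03   -0.06    0.93   -0.05]
  [ -0.08   -0.09   -0.05   -0.02   -0.07   -0.08    0.96]
Leontief inverse L = M⁻¹:
  [  1.0999    0.1337    0.0695    0.0918    0.1421    0.0858    0.1171]
  [  0.1277    1.0483    0.0625    0.0860    0.1227    0.1047    0.0454]
  [  0.0846    0.1060    1.0496    0.0895    0.0382    0.0358    0.0380]
  [  0.1594    0.1112    0.0815    1.0415    0.0910    0.1073    0.0689]
  [  0.1356    0.0807    0.1364    0.0793    1.0452    0.1012    0.0367]
  [  0.1640    0.1050    0.0847    0.0628    0.1032    1.1106    0.0809]
  [  0.1349    0.1319    0.0850    0.0531    0.1120    0.1210    1.0685]
Total output x = L · d:
  x_0 = 1.0999·42 + 0.1337·77 + 0.0695·39 + 0.0918·87 + 0.1421·8 + 0.0858·18 + 0.1171·46 = 75.2514
  x_1 = 0.1277·42 + 1.0483·77 + 0.0625·39 + 0.0860·87 + 0.1227·8 + 0.1047·18 + 0.0454·46 = 100.9547
  x_2 = 0.0846·42 + 0.1060·77 + 1.0496·39 + 0.0895·87 + 0.0382·8 + 0.0358·18 + 0.0380·46 = 63.1362
  x_3 = 0.1594·42 + 0.1112·77 + 0.0815·39 + 1.0415·87 + 0.0910·8 + 0.1073·18 + 0.0689·46 = 114.8685
  x_4 = 0.1356·42 + 0.0807·77 + 0.1364·39 + 0.0793·87 + 1.0452·8 + 0.1012·18 + 0.0367·46 = 35.9983
  x_5 = 0.1640·42 + 0.1050·77 + 0.0847·39 + 0.0628·87 + 0.1032·8 + 1.1106·18 + 0.0809·46 = 48.2761
  x_6 = 0.1349·42 + 0.1319·77 + 0.0850·39 + 0.0531·87 + 0.1120·8 + 0.1210·18 + 1.0685·46 = 75.9814
Δx_5 = L[5,5] · Δd_5 = 1.1106 · 3 = 3.3318

3.3318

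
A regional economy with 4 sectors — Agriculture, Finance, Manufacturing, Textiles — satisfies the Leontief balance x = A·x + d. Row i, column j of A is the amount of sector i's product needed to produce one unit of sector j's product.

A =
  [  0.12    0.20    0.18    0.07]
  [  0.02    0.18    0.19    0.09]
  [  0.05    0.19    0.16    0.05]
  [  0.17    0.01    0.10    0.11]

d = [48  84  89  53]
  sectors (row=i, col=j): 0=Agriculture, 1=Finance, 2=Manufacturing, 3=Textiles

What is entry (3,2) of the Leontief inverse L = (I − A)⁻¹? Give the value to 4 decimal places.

L[3,2] = 0.2185

Form M = I − A:
  [  0.88   -0.20   -0.18   -0.07]
  [ -0.02    0.82   -0.19   -0.09]
  [ -0.05   -0.19    0.84   -0.05]
  [ -0.17   -0.01   -0.10    0.89]
Leontief inverse L = M⁻¹:
  [  1.1947    0.3765    0.3593    0.1522]
  [  0.0795    1.3182    0.3341    0.1583]
  [  0.1034    0.3279    1.3004    0.1144]
  [  0.2407    0.1236    0.2185    1.1673]
Total output x = L · d:
  x_0 = 1.1947·48 + 0.3765·84 + 0.3593·89 + 0.1522·53 = 129.0205
  x_1 = 0.0795·48 + 1.3182·84 + 0.3341·89 + 0.1583·53 = 152.6731
  x_2 = 0.1034·48 + 0.3279·84 + 1.3004·89 + 0.1144·53 = 154.3111
  x_3 = 0.2407·48 + 0.1236·84 + 0.2185·89 + 1.1673·53 = 103.2487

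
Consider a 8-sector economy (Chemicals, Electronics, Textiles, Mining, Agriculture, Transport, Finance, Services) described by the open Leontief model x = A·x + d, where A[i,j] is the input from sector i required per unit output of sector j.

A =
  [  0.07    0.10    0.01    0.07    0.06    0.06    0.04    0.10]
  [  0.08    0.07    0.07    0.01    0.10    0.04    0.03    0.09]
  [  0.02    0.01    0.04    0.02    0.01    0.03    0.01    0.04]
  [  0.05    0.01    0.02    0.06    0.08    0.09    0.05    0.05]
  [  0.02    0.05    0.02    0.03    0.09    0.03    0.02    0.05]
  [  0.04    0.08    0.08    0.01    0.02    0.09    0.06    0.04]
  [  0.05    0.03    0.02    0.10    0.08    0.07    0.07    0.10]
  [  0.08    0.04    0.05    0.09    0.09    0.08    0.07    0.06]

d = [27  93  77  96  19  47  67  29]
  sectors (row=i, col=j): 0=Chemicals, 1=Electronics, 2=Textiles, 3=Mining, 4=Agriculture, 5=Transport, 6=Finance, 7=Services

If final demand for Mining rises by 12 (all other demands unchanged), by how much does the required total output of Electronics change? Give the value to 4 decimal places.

0.6028

Form M = I − A:
  [  0.93   -0.10   -0.01   -0.07   -0.06   -0.06   -0.04   -0.10]
  [ -0.08    0.93   -0.07   -0.01   -0.10   -0.04   -0.03   -0.09]
  [ -0.02   -0.01    0.96   -0.02   -0.01   -0.03   -0.01   -0.04]
  [ -0.05   -0.01   -0.02    0.94   -0.08   -0.09   -0.05   -0.05]
  [ -0.02   -0.05   -0.02   -0.03    0.91   -0.03   -0.02   -0.05]
  [ -0.04   -0.08   -0.08   -0.01   -0.02    0.91   -0.06   -0.04]
  [ -0.05   -0.03   -0.02   -0.10   -0.08   -0.07    0.93   -0.10]
  [ -0.08   -0.04   -0.05   -0.09   -0.09   -0.08   -0.07    0.94]
Leontief inverse L = M⁻¹:
  [  1.1215    0.1490    0.0476    0.1157    0.1269    0.1183    0.0824    0.1623]
  [  0.1241    1.1148    0.1033    0.0502    0.1584    0.0886    0.0652    0.1461]
  [  0.0357    0.0247    1.0529    0.0349    0.0287    0.0496    0.0238    0.0590]
  [  0.0852    0.0468    0.0478    1.0952    0.1273    0.1366    0.0833    0.0953]
  [  0.0469    0.0770    0.0411    0.0544    1.1291    0.0611    0.0424    0.0842]
  [  0.0775    0.1178    0.1126    0.0417    0.0646    1.1339    0.0918    0.0880]
  [  0.0980    0.0746    0.0550    0.1491    0.1450    0.1308    1.1141    0.1596]
  [  0.1292    0.0889    0.0866    0.1386    0.1557    0.1416    0.1139    1.1236]
Total output x = L · d:
  x_0 = 1.1215·27 + 0.1490·93 + 0.0476·77 + 0.1157·96 + 0.1269·19 + 0.1183·47 + 0.0824·67 + 0.1623·29 = 77.1109
  x_1 = 0.1241·27 + 1.1148·93 + 0.1033·77 + 0.0502·96 + 0.1584·19 + 0.0886·47 + 0.0652·67 + 0.1461·29 = 135.5864
  x_2 = 0.0357·27 + 0.0247·93 + 1.0529·77 + 0.0349·96 + 0.0287·19 + 0.0496·47 + 0.0238·67 + 0.0590·29 = 93.8635
  x_3 = 0.0852·27 + 0.0468·93 + 0.0478·77 + 1.0952·96 + 0.1273·19 + 0.1366·47 + 0.0833·67 + 0.0953·29 = 132.6601
  x_4 = 0.0469·27 + 0.0770·93 + 0.0411·77 + 0.0544·96 + 1.1291·19 + 0.0611·47 + 0.0424·67 + 0.0842·29 = 46.4292
  x_5 = 0.0775·27 + 0.1178·93 + 0.1126·77 + 0.0417·96 + 0.0646·19 + 1.1339·47 + 0.0918·67 + 0.0880·29 = 88.9406
  x_6 = 0.0980·27 + 0.0746·93 + 0.0550·77 + 0.1491·96 + 0.1450·19 + 0.1308·47 + 1.1141·67 + 0.1596·29 = 116.3031
  x_7 = 0.1292·27 + 0.0889·93 + 0.0866·77 + 0.1386·96 + 0.1557·19 + 0.1416·47 + 0.1139·67 + 1.1236·29 = 81.5532
Δx_1 = L[1,3] · Δd_3 = 0.0502 · 12 = 0.6028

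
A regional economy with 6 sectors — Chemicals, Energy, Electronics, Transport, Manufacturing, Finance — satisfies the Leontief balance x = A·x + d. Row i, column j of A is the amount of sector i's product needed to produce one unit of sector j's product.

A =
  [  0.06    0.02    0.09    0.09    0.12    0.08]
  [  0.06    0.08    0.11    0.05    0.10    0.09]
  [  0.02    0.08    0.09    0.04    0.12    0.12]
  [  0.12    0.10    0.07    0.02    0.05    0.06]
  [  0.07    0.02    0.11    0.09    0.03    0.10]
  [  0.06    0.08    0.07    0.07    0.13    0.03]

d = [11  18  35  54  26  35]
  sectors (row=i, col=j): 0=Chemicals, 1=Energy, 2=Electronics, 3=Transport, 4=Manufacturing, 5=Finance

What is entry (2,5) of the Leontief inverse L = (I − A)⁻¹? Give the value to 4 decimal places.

Form M = I − A:
  [  0.94   -0.02   -0.09   -0.09   -0.12   -0.08]
  [ -0.06    0.92   -0.11   -0.05   -0.10   -0.09]
  [ -0.02   -0.08    0.91   -0.04   -0.12   -0.12]
  [ -0.12   -0.10   -0.07    0.98   -0.05   -0.06]
  [ -0.07   -0.02   -0.11   -0.09    0.97   -0.10]
  [ -0.06   -0.08   -0.07   -0.07   -0.13    0.97]
Leontief inverse L = M⁻¹:
  [  1.1135    0.0708    0.1641    0.1408    0.1923    0.1472]
  [  0.1139    1.1356    0.1912    0.1046    0.1821    0.1637]
  [  0.0720    0.1339    1.1677    0.0927    0.1973    0.1889]
  [  0.1659    0.1455    0.1408    1.0691    0.1246    0.1236]
  [  0.1177    0.0704    0.1761    0.1343    1.1029    0.1600]
  [  0.1112    0.1276    0.1439    0.1192    0.1980    1.0975]
Total output x = L · d:
  x_0 = 1.1135·11 + 0.0708·18 + 0.1641·35 + 0.1408·54 + 0.1923·26 + 0.1472·35 = 37.0200
  x_1 = 0.1139·11 + 1.1356·18 + 0.1912·35 + 0.1046·54 + 0.1821·26 + 0.1637·35 = 44.5001
  x_2 = 0.0720·11 + 0.1339·18 + 1.1677·35 + 0.0927·54 + 0.1973·26 + 0.1889·35 = 60.8180
  x_3 = 0.1659·11 + 0.1455·18 + 0.1408·35 + 1.0691·54 + 0.1246·26 + 0.1236·35 = 74.6691
  x_4 = 0.1177·11 + 0.0704·18 + 0.1761·35 + 0.1343·54 + 1.1029·26 + 0.1600·35 = 50.2547
  x_5 = 0.1112·11 + 0.1276·18 + 0.1439·35 + 0.1192·54 + 0.1980·26 + 1.0975·35 = 58.5551

L[2,5] = 0.1889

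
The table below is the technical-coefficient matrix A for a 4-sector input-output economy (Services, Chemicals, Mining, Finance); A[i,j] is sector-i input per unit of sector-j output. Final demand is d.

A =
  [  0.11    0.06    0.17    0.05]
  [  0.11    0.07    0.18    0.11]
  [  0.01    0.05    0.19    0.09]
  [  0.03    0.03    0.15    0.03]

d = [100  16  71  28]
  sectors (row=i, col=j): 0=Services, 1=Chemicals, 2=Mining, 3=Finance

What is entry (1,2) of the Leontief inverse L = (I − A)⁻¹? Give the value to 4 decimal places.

L[1,2] = 0.3063

Form M = I − A:
  [  0.89   -0.06   -0.17   -0.05]
  [ -0.11    0.93   -0.18   -0.11]
  [ -0.01   -0.05    0.81   -0.09]
  [ -0.03   -0.03   -0.15    0.97]
Leontief inverse L = M⁻¹:
  [  1.1412    0.0916    0.2775    0.0950]
  [  0.1456    1.1063    0.3063    0.1614]
  [  0.0280    0.0748    1.2809    0.1288]
  [  0.0441    0.0486    0.2161    1.0588]
Total output x = L · d:
  x_0 = 1.1412·100 + 0.0916·16 + 0.2775·71 + 0.0950·28 = 137.9480
  x_1 = 0.1456·100 + 1.1063·16 + 0.3063·71 + 0.1614·28 = 58.5296
  x_2 = 0.0280·100 + 0.0748·16 + 1.2809·71 + 0.1288·28 = 98.5461
  x_3 = 0.0441·100 + 0.0486·16 + 0.2161·71 + 1.0588·28 = 50.1817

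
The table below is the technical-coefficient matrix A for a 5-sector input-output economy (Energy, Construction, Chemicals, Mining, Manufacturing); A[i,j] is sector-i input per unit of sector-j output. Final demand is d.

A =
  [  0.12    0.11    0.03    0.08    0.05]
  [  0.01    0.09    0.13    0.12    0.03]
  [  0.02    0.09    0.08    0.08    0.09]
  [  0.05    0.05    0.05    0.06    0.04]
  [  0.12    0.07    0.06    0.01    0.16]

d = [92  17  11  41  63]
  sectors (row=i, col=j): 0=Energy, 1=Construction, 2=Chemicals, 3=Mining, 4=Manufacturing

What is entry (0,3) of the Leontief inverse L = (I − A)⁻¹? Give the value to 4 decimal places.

L[0,3] = 0.1264

Form M = I − A:
  [  0.88   -0.11   -0.03   -0.08   -0.05]
  [ -0.01    0.91   -0.13   -0.12   -0.03]
  [ -0.02   -0.09    0.92   -0.08   -0.09]
  [ -0.05   -0.05   -0.05    0.94   -0.04]
  [ -0.12   -0.07   -0.06   -0.01    0.84]
Leontief inverse L = M⁻¹:
  [  1.1591    0.1611    0.0732    0.1264    0.0886]
  [  0.0356    1.1348    0.1749    0.1635    0.0692]
  [  0.0520    0.1341    1.1228    0.1185    0.1338]
  [  0.0737    0.0815    0.0774    1.0878    0.0674]
  [  0.1731    0.1281    0.1062    0.0531    1.2193]
Total output x = L · d:
  x_0 = 1.1591·92 + 0.1611·17 + 0.0732·11 + 0.1264·41 + 0.0886·63 = 120.9482
  x_1 = 0.0356·92 + 1.1348·17 + 0.1749·11 + 0.1635·41 + 0.0692·63 = 35.5529
  x_2 = 0.0520·92 + 0.1341·17 + 1.1228·11 + 0.1185·41 + 0.1338·63 = 32.7084
  x_3 = 0.0737·92 + 0.0815·17 + 0.0774·11 + 1.0878·41 + 0.0674·63 = 57.8629
  x_4 = 0.1731·92 + 0.1281·17 + 0.1062·11 + 0.0531·41 + 1.2193·63 = 98.2662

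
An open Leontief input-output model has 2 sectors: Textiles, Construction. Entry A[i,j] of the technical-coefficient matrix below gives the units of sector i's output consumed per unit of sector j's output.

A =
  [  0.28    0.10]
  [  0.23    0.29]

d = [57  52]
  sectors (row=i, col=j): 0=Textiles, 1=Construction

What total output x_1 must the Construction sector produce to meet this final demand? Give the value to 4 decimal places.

Form M = I − A:
  [  0.72   -0.10]
  [ -0.23    0.71]
Leontief inverse L = M⁻¹:
  [  1.4543    0.2048]
  [  0.4711    1.4748]
Total output x = L · d:
  x_0 = 1.4543·57 + 0.2048·52 = 93.5477
  x_1 = 0.4711·57 + 1.4748·52 = 103.5436

103.5436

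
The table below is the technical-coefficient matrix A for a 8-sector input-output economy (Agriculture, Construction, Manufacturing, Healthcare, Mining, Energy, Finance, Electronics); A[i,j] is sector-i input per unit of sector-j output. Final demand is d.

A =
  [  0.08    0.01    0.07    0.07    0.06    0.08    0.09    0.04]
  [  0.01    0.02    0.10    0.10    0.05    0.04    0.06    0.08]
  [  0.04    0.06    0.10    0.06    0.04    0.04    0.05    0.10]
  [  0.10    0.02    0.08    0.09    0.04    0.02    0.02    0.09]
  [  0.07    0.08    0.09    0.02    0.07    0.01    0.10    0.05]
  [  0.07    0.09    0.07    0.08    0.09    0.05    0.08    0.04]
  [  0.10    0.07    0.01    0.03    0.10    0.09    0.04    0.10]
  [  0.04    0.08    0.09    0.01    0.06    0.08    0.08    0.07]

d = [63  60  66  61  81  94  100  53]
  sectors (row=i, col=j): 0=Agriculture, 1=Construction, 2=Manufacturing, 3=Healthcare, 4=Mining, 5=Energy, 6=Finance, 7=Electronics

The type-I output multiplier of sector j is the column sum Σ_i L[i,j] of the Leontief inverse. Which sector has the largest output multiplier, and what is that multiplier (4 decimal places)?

Form M = I − A:
  [  0.92   -0.01   -0.07   -0.07   -0.06   -0.08   -0.09   -0.04]
  [ -0.01    0.98   -0.10   -0.10   -0.05   -0.04   -0.06   -0.08]
  [ -0.04   -0.06    0.90   -0.06   -0.04   -0.04   -0.05   -0.10]
  [ -0.10   -0.02   -0.08    0.91   -0.04   -0.02   -0.02   -0.09]
  [ -0.07   -0.08   -0.09   -0.02    0.93   -0.01   -0.10   -0.05]
  [ -0.07   -0.09   -0.07   -0.08   -0.09    0.95   -0.08   -0.04]
  [ -0.10   -0.07   -0.01   -0.03   -0.10   -0.09    0.96   -0.10]
  [ -0.04   -0.08   -0.09   -0.01   -0.06   -0.08   -0.08    0.93]
Leontief inverse L = M⁻¹:
  [  1.1492    0.0660    0.1439    0.1260    0.1262    0.1338    0.1556    0.1120]
  [  0.0692    1.0718    0.1714    0.1498    0.1064    0.0861    0.1163    0.1500]
  [  0.0991    0.1142    1.1773    0.1136    0.1002    0.0914    0.1126    0.1731]
  [  0.1592    0.0666    0.1525    1.1409    0.0947    0.0683    0.0793    0.1559]
  [  0.1306    0.1328    0.1636    0.0726    1.1326    0.0628    0.1640    0.1229]
  [  0.1428    0.1499    0.1569    0.1451    0.1618    1.1072    0.1533    0.1228]
  [  0.1684    0.1307    0.0938    0.0890    0.1713    0.1477    1.1169    0.1728]
  [  0.1019    0.1395    0.1686    0.0664    0.1270    0.1347    0.1483    1.1448]
Total output x = L · d:
  x_0 = 1.1492·63 + 0.0660·60 + 0.1439·66 + 0.1260·61 + 0.1262·81 + 0.1338·94 + 0.1556·100 + 0.1120·53 = 137.8346
  x_1 = 0.0692·63 + 1.0718·60 + 0.1714·66 + 0.1498·61 + 0.1064·81 + 0.0861·94 + 0.1163·100 + 0.1500·53 = 125.4137
  x_2 = 0.0991·63 + 0.1142·60 + 1.1773·66 + 0.1136·61 + 0.1002·81 + 0.0914·94 + 0.1126·100 + 0.1731·53 = 134.8681
  x_3 = 0.1592·63 + 0.0666·60 + 0.1525·66 + 1.1409·61 + 0.0947·81 + 0.0683·94 + 0.0793·100 + 0.1559·53 = 123.9746
  x_4 = 0.1306·63 + 0.1328·60 + 0.1636·66 + 0.0726·61 + 1.1326·81 + 0.0628·94 + 0.1640·100 + 0.1229·53 = 151.9896
  x_5 = 0.1428·63 + 0.1499·60 + 0.1569·66 + 0.1451·61 + 0.1618·81 + 1.1072·94 + 0.1533·100 + 0.1228·53 = 176.2155
  x_6 = 0.1684·63 + 0.1307·60 + 0.0938·66 + 0.0890·61 + 0.1713·81 + 0.1477·94 + 1.1169·100 + 0.1728·53 = 178.6783
  x_7 = 0.1019·63 + 0.1395·60 + 0.1686·66 + 0.0664·61 + 0.1270·81 + 0.1347·94 + 0.1483·100 + 1.1448·53 = 128.4250
Output multipliers (column sums of L):
  Agriculture: 2.0203
  Construction: 1.8715
  Manufacturing: 2.2281
  Healthcare: 1.9035
  Mining: 2.0203
  Energy: 1.8320
  Finance: 2.0464
  Electronics: 2.1544

Manufacturing (2.2281)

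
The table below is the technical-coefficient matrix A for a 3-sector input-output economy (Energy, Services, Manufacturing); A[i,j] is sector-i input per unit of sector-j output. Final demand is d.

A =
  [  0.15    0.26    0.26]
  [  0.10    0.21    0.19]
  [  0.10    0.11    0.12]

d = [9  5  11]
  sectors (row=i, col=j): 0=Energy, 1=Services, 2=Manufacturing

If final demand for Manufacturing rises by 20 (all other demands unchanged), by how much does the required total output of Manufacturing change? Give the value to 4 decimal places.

24.7349

Form M = I − A:
  [  0.85   -0.26   -0.26]
  [ -0.10    0.79   -0.19]
  [ -0.10   -0.11    0.88]
Leontief inverse L = M⁻¹:
  [  1.2919    0.4932    0.4882]
  [  0.2050    1.3833    0.3592]
  [  0.1724    0.2290    1.2367]
Total output x = L · d:
  x_0 = 1.2919·9 + 0.4932·5 + 0.4882·11 = 19.4632
  x_1 = 0.2050·9 + 1.3833·5 + 0.3592·11 = 12.7133
  x_2 = 0.1724·9 + 0.2290·5 + 1.2367·11 = 16.3009
Δx_2 = L[2,2] · Δd_2 = 1.2367 · 20 = 24.7349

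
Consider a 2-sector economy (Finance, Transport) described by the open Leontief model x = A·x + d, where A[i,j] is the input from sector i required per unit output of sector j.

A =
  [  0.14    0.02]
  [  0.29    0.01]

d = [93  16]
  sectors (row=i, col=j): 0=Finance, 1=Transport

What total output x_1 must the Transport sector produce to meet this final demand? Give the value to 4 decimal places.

Form M = I − A:
  [  0.86   -0.02]
  [ -0.29    0.99]
Leontief inverse L = M⁻¹:
  [  1.1708    0.0237]
  [  0.3430    1.0170]
Total output x = L · d:
  x_0 = 1.1708·93 + 0.0237·16 = 109.2597
  x_1 = 0.3430·93 + 1.0170·16 = 48.1670

48.1670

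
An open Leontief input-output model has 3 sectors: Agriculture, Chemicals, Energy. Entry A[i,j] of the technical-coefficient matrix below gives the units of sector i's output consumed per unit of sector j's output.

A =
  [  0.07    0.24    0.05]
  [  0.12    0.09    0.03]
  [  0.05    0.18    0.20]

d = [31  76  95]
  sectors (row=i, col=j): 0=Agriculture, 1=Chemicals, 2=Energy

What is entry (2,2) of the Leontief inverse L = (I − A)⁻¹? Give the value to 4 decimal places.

L[2,2] = 1.2669

Form M = I − A:
  [  0.93   -0.24   -0.05]
  [ -0.12    0.91   -0.03]
  [ -0.05   -0.18    0.80]
Leontief inverse L = M⁻¹:
  [  1.1199    0.3115    0.0817]
  [  0.1511    1.1491    0.0525]
  [  0.1040    0.2780    1.2669]
Total output x = L · d:
  x_0 = 1.1199·31 + 0.3115·76 + 0.0817·95 = 66.1484
  x_1 = 0.1511·31 + 1.1491·76 + 0.0525·95 = 97.0101
  x_2 = 0.1040·31 + 0.2780·76 + 1.2669·95 = 144.7115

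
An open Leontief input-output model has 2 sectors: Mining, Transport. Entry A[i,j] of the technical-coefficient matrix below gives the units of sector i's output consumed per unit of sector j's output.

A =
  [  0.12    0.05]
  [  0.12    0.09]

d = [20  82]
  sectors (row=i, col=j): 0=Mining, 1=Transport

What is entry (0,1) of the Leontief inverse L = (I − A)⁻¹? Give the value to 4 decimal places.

L[0,1] = 0.0629

Form M = I − A:
  [  0.88   -0.05]
  [ -0.12    0.91]
Leontief inverse L = M⁻¹:
  [  1.1449    0.0629]
  [  0.1510    1.1072]
Total output x = L · d:
  x_0 = 1.1449·20 + 0.0629·82 = 28.0574
  x_1 = 0.1510·20 + 1.1072·82 = 93.8098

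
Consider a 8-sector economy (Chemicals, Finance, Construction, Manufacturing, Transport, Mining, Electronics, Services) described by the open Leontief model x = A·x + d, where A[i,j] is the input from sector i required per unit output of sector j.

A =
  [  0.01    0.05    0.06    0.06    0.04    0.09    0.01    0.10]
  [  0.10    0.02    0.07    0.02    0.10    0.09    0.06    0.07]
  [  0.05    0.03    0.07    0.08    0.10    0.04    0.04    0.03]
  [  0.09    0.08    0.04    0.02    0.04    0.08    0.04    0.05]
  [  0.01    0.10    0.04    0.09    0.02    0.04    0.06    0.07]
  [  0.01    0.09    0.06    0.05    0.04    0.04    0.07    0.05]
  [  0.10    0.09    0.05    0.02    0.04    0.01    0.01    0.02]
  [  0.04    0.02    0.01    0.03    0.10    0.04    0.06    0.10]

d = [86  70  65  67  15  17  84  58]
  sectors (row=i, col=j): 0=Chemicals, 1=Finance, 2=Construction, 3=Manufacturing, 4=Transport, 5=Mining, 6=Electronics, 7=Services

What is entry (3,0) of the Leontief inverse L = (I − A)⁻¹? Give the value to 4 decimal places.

Form M = I − A:
  [  0.99   -0.05   -0.06   -0.06   -0.04   -0.09   -0.01   -0.10]
  [ -0.10    0.98   -0.07   -0.02   -0.10   -0.09   -0.06   -0.07]
  [ -0.05   -0.03    0.93   -0.08   -0.10   -0.04   -0.04   -0.03]
  [ -0.09   -0.08   -0.04    0.98   -0.04   -0.08   -0.04   -0.05]
  [ -0.01   -0.10   -0.04   -0.09    0.98   -0.04   -0.06   -0.07]
  [ -0.01   -0.09   -0.06   -0.05   -0.04    0.96   -0.07   -0.05]
  [ -0.10   -0.09   -0.05   -0.02   -0.04   -0.01    0.99   -0.02]
  [ -0.04   -0.02   -0.01   -0.03   -0.10   -0.04   -0.06    0.90]
Leontief inverse L = M⁻¹:
  [  1.0455    0.0920    0.0946    0.0937    0.0877    0.1286    0.0470    0.1467]
  [  0.1389    1.0765    0.1151    0.0669    0.1528    0.1371    0.1007    0.1285]
  [  0.0876    0.0786    1.1082    0.1187    0.1437    0.0816    0.0744    0.0767]
  [  0.1263    0.1243    0.0798    1.0561    0.0874    0.1234    0.0748    0.1004]
  [  0.0552    0.1427    0.0771    0.1205    1.0691    0.0822    0.0948    0.1163]
  [  0.0514    0.1314    0.0965    0.0816    0.0863    1.0782    0.1028    0.0926]
  [  0.1294    0.1220    0.0825    0.0498    0.0787    0.0478    1.0360    0.0612]
  [  0.0718    0.0629    0.0401    0.0625    0.1397    0.0740    0.0918    1.1458]
Total output x = L · d:
  x_0 = 1.0455·86 + 0.0920·70 + 0.0946·65 + 0.0937·67 + 0.0877·15 + 0.1286·17 + 0.0470·84 + 0.1467·58 = 124.7401
  x_1 = 0.1389·86 + 1.0765·70 + 0.1151·65 + 0.0669·67 + 0.1528·15 + 0.1371·17 + 0.1007·84 + 0.1285·58 = 119.8025
  x_2 = 0.0876·86 + 0.0786·70 + 1.1082·65 + 0.1187·67 + 0.1437·15 + 0.0816·17 + 0.0744·84 + 0.0767·58 = 107.2613
  x_3 = 0.1263·86 + 0.1243·70 + 0.0798·65 + 1.0561·67 + 0.0874·15 + 0.1234·17 + 0.0748·84 + 0.1004·58 = 111.0210
  x_4 = 0.0552·86 + 0.1427·70 + 0.0771·65 + 0.1205·67 + 1.0691·15 + 0.0822·17 + 0.0948·84 + 0.1163·58 = 59.9671
  x_5 = 0.0514·86 + 0.1314·70 + 0.0965·65 + 0.0816·67 + 0.0863·15 + 1.0782·17 + 0.1028·84 + 0.0926·58 = 58.9844
  x_6 = 0.1294·86 + 0.1220·70 + 0.0825·65 + 0.0498·67 + 0.0787·15 + 0.0478·17 + 1.0360·84 + 0.0612·58 = 120.9354
  x_7 = 0.0718·86 + 0.0629·70 + 0.0401·65 + 0.0625·67 + 0.1397·15 + 0.0740·17 + 0.0918·84 + 1.1458·58 = 94.8901

L[3,0] = 0.1263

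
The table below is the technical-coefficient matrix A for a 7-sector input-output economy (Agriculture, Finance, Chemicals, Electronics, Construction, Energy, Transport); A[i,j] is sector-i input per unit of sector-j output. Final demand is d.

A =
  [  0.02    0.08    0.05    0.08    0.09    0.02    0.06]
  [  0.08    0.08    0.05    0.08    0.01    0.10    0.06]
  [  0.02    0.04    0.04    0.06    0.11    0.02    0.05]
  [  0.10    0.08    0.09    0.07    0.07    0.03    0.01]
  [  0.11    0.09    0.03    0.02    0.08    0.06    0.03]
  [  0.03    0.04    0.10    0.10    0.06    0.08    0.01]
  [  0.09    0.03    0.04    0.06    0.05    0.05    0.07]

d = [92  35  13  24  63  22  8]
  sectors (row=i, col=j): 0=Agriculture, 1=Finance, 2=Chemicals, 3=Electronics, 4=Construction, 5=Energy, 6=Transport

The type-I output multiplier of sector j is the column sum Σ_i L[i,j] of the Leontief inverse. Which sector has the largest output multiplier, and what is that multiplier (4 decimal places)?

Form M = I − A:
  [  0.98   -0.08   -0.05   -0.08   -0.09   -0.02   -0.06]
  [ -0.08    0.92   -0.05   -0.08   -0.01   -0.10   -0.06]
  [ -0.02   -0.04    0.96   -0.06   -0.11   -0.02   -0.05]
  [ -0.10   -0.08   -0.09    0.93   -0.07   -0.03   -0.01]
  [ -0.11   -0.09   -0.03   -0.02    0.92   -0.06   -0.03]
  [ -0.03   -0.04   -0.10   -0.10   -0.06    0.92   -0.01]
  [ -0.09   -0.03   -0.04   -0.06   -0.05   -0.05    0.93]
Leontief inverse L = M⁻¹:
  [  1.0700    0.1260    0.0876    0.1232    0.1344    0.0564    0.0881]
  [  0.1278    1.1294    0.0987    0.1369    0.0612    0.1411    0.0914]
  [  0.0630    0.0795    1.0709    0.0947    0.1495    0.0501    0.0731]
  [  0.1476    0.1324    0.1323    1.1205    0.1236    0.0674    0.0419]
  [  0.1549    0.1390    0.0698    0.0686    1.1270    0.0990    0.0609]
  [  0.0749    0.0861    0.1433    0.1477    0.1113    1.1150    0.0353]
  [  0.1323    0.0727    0.0777    0.1043    0.0960    0.0818    1.0978]
Total output x = L · d:
  x_0 = 1.0700·92 + 0.1260·35 + 0.0876·13 + 0.1232·24 + 0.1344·63 + 0.0564·22 + 0.0881·8 = 117.3525
  x_1 = 0.1278·92 + 1.1294·35 + 0.0987·13 + 0.1369·24 + 0.0612·63 + 0.1411·22 + 0.0914·8 = 63.5377
  x_2 = 0.0630·92 + 0.0795·35 + 1.0709·13 + 0.0947·24 + 0.1495·63 + 0.0501·22 + 0.0731·8 = 35.8817
  x_3 = 0.1476·92 + 0.1324·35 + 0.1323·13 + 1.1205·24 + 0.1236·63 + 0.0674·22 + 0.0419·8 = 56.4338
  x_4 = 0.1549·92 + 0.1390·35 + 0.0698·13 + 0.0686·24 + 1.1270·63 + 0.0990·22 + 0.0609·8 = 95.3324
  x_5 = 0.0749·92 + 0.0861·35 + 0.1433·13 + 0.1477·24 + 0.1113·63 + 1.1150·22 + 0.0353·8 = 47.1327
  x_6 = 0.1323·92 + 0.0727·35 + 0.0777·13 + 0.1043·24 + 0.0960·63 + 0.0818·22 + 1.0978·8 = 34.8521
Output multipliers (column sums of L):
  Agriculture: 1.7704
  Finance: 1.7651
  Chemicals: 1.6803
  Electronics: 1.7958
  Construction: 1.8028
  Energy: 1.6109
  Transport: 1.4885

Construction (1.8028)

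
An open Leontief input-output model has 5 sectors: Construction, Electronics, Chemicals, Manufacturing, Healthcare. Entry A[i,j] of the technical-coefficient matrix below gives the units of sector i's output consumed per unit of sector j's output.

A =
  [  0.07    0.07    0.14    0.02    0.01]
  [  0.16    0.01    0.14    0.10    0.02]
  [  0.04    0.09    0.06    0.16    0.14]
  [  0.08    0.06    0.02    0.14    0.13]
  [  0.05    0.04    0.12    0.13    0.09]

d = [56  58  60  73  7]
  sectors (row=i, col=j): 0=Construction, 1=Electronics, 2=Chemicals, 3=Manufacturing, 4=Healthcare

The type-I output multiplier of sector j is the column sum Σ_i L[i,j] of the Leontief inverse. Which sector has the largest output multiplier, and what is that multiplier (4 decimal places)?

Manufacturing (1.9648)

Form M = I − A:
  [  0.93   -0.07   -0.14   -0.02   -0.01]
  [ -0.16    0.99   -0.14   -0.10   -0.02]
  [ -0.04   -0.09    0.94   -0.16   -0.14]
  [ -0.08   -0.06   -0.02    0.86   -0.13]
  [ -0.05   -0.04   -0.12   -0.13    0.91]
Leontief inverse L = M⁻¹:
  [  1.1111    0.1030    0.1896    0.0814    0.0553]
  [  0.2104    1.0576    0.2031    0.1781    0.0822]
  [  0.1061    0.1351    1.1329    0.2616    0.2158]
  [  0.1362    0.0992    0.0855    1.2223    0.1915]
  [  0.1037    0.0841    0.1810    0.2214    1.1614]
Total output x = L · d:
  x_0 = 1.1111·56 + 0.1030·58 + 0.1896·60 + 0.0814·73 + 0.0553·7 = 85.9041
  x_1 = 0.2104·56 + 1.0576·58 + 0.2031·60 + 0.1781·73 + 0.0822·7 = 98.8873
  x_2 = 0.1061·56 + 0.1351·58 + 1.1329·60 + 0.2616·73 + 0.2158·7 = 102.3476
  x_3 = 0.1362·56 + 0.0992·58 + 0.0855·60 + 1.2223·73 + 0.1915·7 = 109.0832
  x_4 = 0.1037·56 + 0.0841·58 + 0.1810·60 + 0.2214·73 + 1.1614·7 = 45.8387
Output multipliers (column sums of L):
  Construction: 1.6675
  Electronics: 1.4789
  Chemicals: 1.7921
  Manufacturing: 1.9648
  Healthcare: 1.7061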